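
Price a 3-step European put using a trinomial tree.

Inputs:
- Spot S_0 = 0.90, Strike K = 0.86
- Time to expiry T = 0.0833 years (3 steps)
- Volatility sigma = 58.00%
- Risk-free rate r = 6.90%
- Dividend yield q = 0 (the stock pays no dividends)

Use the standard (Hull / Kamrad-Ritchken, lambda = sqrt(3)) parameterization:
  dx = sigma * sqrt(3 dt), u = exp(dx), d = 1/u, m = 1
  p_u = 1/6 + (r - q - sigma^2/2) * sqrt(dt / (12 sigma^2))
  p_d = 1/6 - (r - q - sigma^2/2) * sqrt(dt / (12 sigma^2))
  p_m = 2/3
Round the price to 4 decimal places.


Answer: Price = V(0,0) = 0.0391

Derivation:
dt = T/N = 0.027767; dx = sigma*sqrt(3*dt) = 0.167398
u = exp(dx) = 1.182225; d = 1/u = 0.845863
p_u = 0.158439, p_m = 0.666667, p_d = 0.174894
Discount per step: exp(-r*dt) = 0.998086
Stock lattice S(k, j) with j the centered position index:
  k=0: S(0,+0) = 0.9000
  k=1: S(1,-1) = 0.7613; S(1,+0) = 0.9000; S(1,+1) = 1.0640
  k=2: S(2,-2) = 0.6439; S(2,-1) = 0.7613; S(2,+0) = 0.9000; S(2,+1) = 1.0640; S(2,+2) = 1.2579
  k=3: S(3,-3) = 0.5447; S(3,-2) = 0.6439; S(3,-1) = 0.7613; S(3,+0) = 0.9000; S(3,+1) = 1.0640; S(3,+2) = 1.2579; S(3,+3) = 1.4871
Terminal payoffs V(N, j) = max(K - S_T, 0):
  V(3,-3) = 0.315319; V(3,-2) = 0.216064; V(3,-1) = 0.098723; V(3,+0) = 0.000000; V(3,+1) = 0.000000; V(3,+2) = 0.000000; V(3,+3) = 0.000000
Backward induction: V(k, j) = exp(-r*dt) * [p_u * V(k+1, j+1) + p_m * V(k+1, j) + p_d * V(k+1, j-1)]
  V(2,-2) = exp(-r*dt) * [p_u*0.098723 + p_m*0.216064 + p_d*0.315319] = 0.214421
  V(2,-1) = exp(-r*dt) * [p_u*0.000000 + p_m*0.098723 + p_d*0.216064] = 0.103406
  V(2,+0) = exp(-r*dt) * [p_u*0.000000 + p_m*0.000000 + p_d*0.098723] = 0.017233
  V(2,+1) = exp(-r*dt) * [p_u*0.000000 + p_m*0.000000 + p_d*0.000000] = 0.000000
  V(2,+2) = exp(-r*dt) * [p_u*0.000000 + p_m*0.000000 + p_d*0.000000] = 0.000000
  V(1,-1) = exp(-r*dt) * [p_u*0.017233 + p_m*0.103406 + p_d*0.214421] = 0.108959
  V(1,+0) = exp(-r*dt) * [p_u*0.000000 + p_m*0.017233 + p_d*0.103406] = 0.029517
  V(1,+1) = exp(-r*dt) * [p_u*0.000000 + p_m*0.000000 + p_d*0.017233] = 0.003008
  V(0,+0) = exp(-r*dt) * [p_u*0.003008 + p_m*0.029517 + p_d*0.108959] = 0.039136


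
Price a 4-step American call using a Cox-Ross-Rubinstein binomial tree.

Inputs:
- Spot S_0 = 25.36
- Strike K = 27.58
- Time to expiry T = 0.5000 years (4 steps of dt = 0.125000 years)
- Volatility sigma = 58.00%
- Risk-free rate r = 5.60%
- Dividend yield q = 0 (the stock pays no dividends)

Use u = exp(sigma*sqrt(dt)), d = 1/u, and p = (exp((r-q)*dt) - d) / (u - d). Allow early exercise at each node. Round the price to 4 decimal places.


dt = T/N = 0.125000
u = exp(sigma*sqrt(dt)) = 1.227600; d = 1/u = 0.814598
p = (exp((r-q)*dt) - d) / (u - d) = 0.465922
Discount per step: exp(-r*dt) = 0.993024
Stock lattice S(k, i) with i counting down-moves:
  k=0: S(0,0) = 25.3600
  k=1: S(1,0) = 31.1319; S(1,1) = 20.6582
  k=2: S(2,0) = 38.2176; S(2,1) = 25.3600; S(2,2) = 16.8281
  k=3: S(3,0) = 46.9159; S(3,1) = 31.1319; S(3,2) = 20.6582; S(3,3) = 13.7081
  k=4: S(4,0) = 57.5939; S(4,1) = 38.2176; S(4,2) = 25.3600; S(4,3) = 16.8281; S(4,4) = 11.1666
Terminal payoffs V(N, i) = max(S_T - K, 0):
  V(4,0) = 30.013919; V(4,1) = 10.637559; V(4,2) = 0.000000; V(4,3) = 0.000000; V(4,4) = 0.000000
Backward induction: V(k, i) = exp(-r*dt) * [p * V(k+1, i) + (1-p) * V(k+1, i+1)]; then take max(V_cont, immediate exercise) for American.
  V(3,0) = exp(-r*dt) * [p*30.013919 + (1-p)*10.637559] = 19.528257; exercise = 19.335871; V(3,0) = max -> 19.528257
  V(3,1) = exp(-r*dt) * [p*10.637559 + (1-p)*0.000000] = 4.921702; exercise = 3.551934; V(3,1) = max -> 4.921702
  V(3,2) = exp(-r*dt) * [p*0.000000 + (1-p)*0.000000] = 0.000000; exercise = 0.000000; V(3,2) = max -> 0.000000
  V(3,3) = exp(-r*dt) * [p*0.000000 + (1-p)*0.000000] = 0.000000; exercise = 0.000000; V(3,3) = max -> 0.000000
  V(2,0) = exp(-r*dt) * [p*19.528257 + (1-p)*4.921702] = 11.645416; exercise = 10.637559; V(2,0) = max -> 11.645416
  V(2,1) = exp(-r*dt) * [p*4.921702 + (1-p)*0.000000] = 2.277134; exercise = 0.000000; V(2,1) = max -> 2.277134
  V(2,2) = exp(-r*dt) * [p*0.000000 + (1-p)*0.000000] = 0.000000; exercise = 0.000000; V(2,2) = max -> 0.000000
  V(1,0) = exp(-r*dt) * [p*11.645416 + (1-p)*2.277134] = 6.595692; exercise = 3.551934; V(1,0) = max -> 6.595692
  V(1,1) = exp(-r*dt) * [p*2.277134 + (1-p)*0.000000] = 1.053566; exercise = 0.000000; V(1,1) = max -> 1.053566
  V(0,0) = exp(-r*dt) * [p*6.595692 + (1-p)*1.053566] = 3.610404; exercise = 0.000000; V(0,0) = max -> 3.610404

Answer: Price = V(0,0) = 3.6104


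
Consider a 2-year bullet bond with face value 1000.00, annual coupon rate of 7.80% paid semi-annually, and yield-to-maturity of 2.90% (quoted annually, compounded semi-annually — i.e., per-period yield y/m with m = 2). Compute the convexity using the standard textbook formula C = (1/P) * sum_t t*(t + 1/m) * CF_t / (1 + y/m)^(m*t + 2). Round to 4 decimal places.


Coupon per period c = face * coupon_rate / m = 39.000000
Periods per year m = 2; per-period yield y/m = 0.014500
Number of cashflows N = 4
Cashflows (t years, CF_t, discount factor 1/(1+y/m)^(m*t), PV):
  t = 0.5000: CF_t = 39.000000, DF = 0.985707, PV = 38.442583
  t = 1.0000: CF_t = 39.000000, DF = 0.971619, PV = 37.893132
  t = 1.5000: CF_t = 39.000000, DF = 0.957732, PV = 37.351535
  t = 2.0000: CF_t = 1039.000000, DF = 0.944043, PV = 980.860718
Price P = sum_t PV_t = 1094.547968
Convexity numerator sum_t t*(t + 1/m) * CF_t / (1+y/m)^(m*t + 2):
  t = 0.5000: term = 18.675767
  t = 1.0000: term = 55.226518
  t = 1.5000: term = 108.874357
  t = 2.0000: term = 4765.113436
Convexity = (1/P) * sum = 4947.890078 / 1094.547968 = 4.520487

Answer: Convexity = 4.5205


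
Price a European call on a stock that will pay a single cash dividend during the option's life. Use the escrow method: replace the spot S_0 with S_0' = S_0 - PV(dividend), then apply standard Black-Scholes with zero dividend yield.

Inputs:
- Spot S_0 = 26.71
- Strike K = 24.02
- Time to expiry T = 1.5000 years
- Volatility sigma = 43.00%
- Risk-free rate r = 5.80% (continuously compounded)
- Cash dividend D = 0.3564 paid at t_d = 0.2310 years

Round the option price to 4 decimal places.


PV(D) = D * exp(-r * t_d) = 0.3564 * 0.98669135 = 0.35165680
S_0' = S_0 - PV(D) = 26.7100 - 0.35165680 = 26.35834320
d1 = (ln(S_0'/K) + (r + sigma^2/2)*T) / (sigma*sqrt(T)) = 0.60491581
d2 = d1 - sigma*sqrt(T) = 0.07827551
exp(-rT) = 0.91667710
N(d1) = 0.72738253; N(d2) = 0.53119555
C = S_0' * N(d1) - K * exp(-rT) * N(d2) = 26.35834320 * 0.72738253 - 24.0200 * 0.91667710 * 0.53119555 = 7.4764

Answer: Price = 7.4764


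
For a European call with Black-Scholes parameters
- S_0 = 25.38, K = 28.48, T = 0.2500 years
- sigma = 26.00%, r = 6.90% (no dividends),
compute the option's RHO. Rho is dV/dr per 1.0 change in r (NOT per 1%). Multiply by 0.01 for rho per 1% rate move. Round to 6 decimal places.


d1 = -0.6887740328; d2 = -0.8187740328
phi(d1) = 0.3146975163; exp(-qT) = 1.0000000000; exp(-rT) = 0.9828979294
N(d2) = 0.2064576744
Rho = K*T*exp(-rT)*N(d2) = 28.4800 * 0.2500 * 0.9828979294 * 0.2064576744 = 1.444839

Answer: Rho = 1.444839


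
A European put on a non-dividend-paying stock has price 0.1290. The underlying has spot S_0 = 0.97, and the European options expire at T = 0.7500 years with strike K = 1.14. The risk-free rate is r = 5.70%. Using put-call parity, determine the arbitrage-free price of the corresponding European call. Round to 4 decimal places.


Answer: Call price = 0.0067

Derivation:
Put-call parity: C - P = S_0 * exp(-qT) - K * exp(-rT).
S_0 * exp(-qT) = 0.9700 * 1.00000000 = 0.97000000
K * exp(-rT) = 1.1400 * 0.95815090 = 1.09229202
C = P + S*exp(-qT) - K*exp(-rT)
C = 0.1290 + 0.97000000 - 1.09229202 = 0.0067


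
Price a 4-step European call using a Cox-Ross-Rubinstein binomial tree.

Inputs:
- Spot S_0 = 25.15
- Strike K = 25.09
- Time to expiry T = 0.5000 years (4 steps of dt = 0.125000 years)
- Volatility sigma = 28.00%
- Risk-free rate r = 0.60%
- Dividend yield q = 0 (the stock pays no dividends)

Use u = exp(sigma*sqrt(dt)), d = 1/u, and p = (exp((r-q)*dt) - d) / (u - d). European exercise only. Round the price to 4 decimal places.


dt = T/N = 0.125000
u = exp(sigma*sqrt(dt)) = 1.104061; d = 1/u = 0.905747
p = (exp((r-q)*dt) - d) / (u - d) = 0.479055
Discount per step: exp(-r*dt) = 0.999250
Stock lattice S(k, i) with i counting down-moves:
  k=0: S(0,0) = 25.1500
  k=1: S(1,0) = 27.7671; S(1,1) = 22.7795
  k=2: S(2,0) = 30.6566; S(2,1) = 25.1500; S(2,2) = 20.6325
  k=3: S(3,0) = 33.8467; S(3,1) = 27.7671; S(3,2) = 22.7795; S(3,3) = 18.6878
  k=4: S(4,0) = 37.3689; S(4,1) = 30.6566; S(4,2) = 25.1500; S(4,3) = 20.6325; S(4,4) = 16.9265
Terminal payoffs V(N, i) = max(S_T - K, 0):
  V(4,0) = 12.278858; V(4,1) = 5.566595; V(4,2) = 0.060000; V(4,3) = 0.000000; V(4,4) = 0.000000
Backward induction: V(k, i) = exp(-r*dt) * [p * V(k+1, i) + (1-p) * V(k+1, i+1)].
  V(3,0) = exp(-r*dt) * [p*12.278858 + (1-p)*5.566595] = 8.775552
  V(3,1) = exp(-r*dt) * [p*5.566595 + (1-p)*0.060000] = 2.695938
  V(3,2) = exp(-r*dt) * [p*0.060000 + (1-p)*0.000000] = 0.028722
  V(3,3) = exp(-r*dt) * [p*0.000000 + (1-p)*0.000000] = 0.000000
  V(2,0) = exp(-r*dt) * [p*8.775552 + (1-p)*2.695938] = 5.604201
  V(2,1) = exp(-r*dt) * [p*2.695938 + (1-p)*0.028722] = 1.305485
  V(2,2) = exp(-r*dt) * [p*0.028722 + (1-p)*0.000000] = 0.013749
  V(1,0) = exp(-r*dt) * [p*5.604201 + (1-p)*1.305485] = 3.362283
  V(1,1) = exp(-r*dt) * [p*1.305485 + (1-p)*0.013749] = 0.632087
  V(0,0) = exp(-r*dt) * [p*3.362283 + (1-p)*0.632087] = 1.938546

Answer: Price = V(0,0) = 1.9385


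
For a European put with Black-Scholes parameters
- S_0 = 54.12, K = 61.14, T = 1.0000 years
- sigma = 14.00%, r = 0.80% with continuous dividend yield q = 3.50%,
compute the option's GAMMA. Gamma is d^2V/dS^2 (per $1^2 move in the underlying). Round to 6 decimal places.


Answer: Gamma = 0.031022

Derivation:
d1 = -0.9940179511; d2 = -1.1340179511
phi(d1) = 0.2434181879; exp(-qT) = 0.9656054163; exp(-rT) = 0.9920319148
Gamma = exp(-qT) * phi(d1) / (S * sigma * sqrt(T)) = 0.9656054163 * 0.2434181879 / (54.1200 * 0.1400 * 1.0000000000) = 0.031022


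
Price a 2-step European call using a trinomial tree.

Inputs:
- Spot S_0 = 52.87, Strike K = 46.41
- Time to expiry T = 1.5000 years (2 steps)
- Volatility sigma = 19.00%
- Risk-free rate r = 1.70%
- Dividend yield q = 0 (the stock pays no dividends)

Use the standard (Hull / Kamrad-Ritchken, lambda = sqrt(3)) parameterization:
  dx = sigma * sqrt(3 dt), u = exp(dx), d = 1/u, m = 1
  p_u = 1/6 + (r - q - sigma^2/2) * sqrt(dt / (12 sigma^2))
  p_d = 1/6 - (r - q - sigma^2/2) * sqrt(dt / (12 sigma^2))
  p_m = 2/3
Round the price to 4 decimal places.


dt = T/N = 0.750000; dx = sigma*sqrt(3*dt) = 0.285000
u = exp(dx) = 1.329762; d = 1/u = 0.752014
p_u = 0.165285, p_m = 0.666667, p_d = 0.168048
Discount per step: exp(-r*dt) = 0.987331
Stock lattice S(k, j) with j the centered position index:
  k=0: S(0,+0) = 52.8700
  k=1: S(1,-1) = 39.7590; S(1,+0) = 52.8700; S(1,+1) = 70.3045
  k=2: S(2,-2) = 29.8993; S(2,-1) = 39.7590; S(2,+0) = 52.8700; S(2,+1) = 70.3045; S(2,+2) = 93.4883
Terminal payoffs V(N, j) = max(S_T - K, 0):
  V(2,-2) = 0.000000; V(2,-1) = 0.000000; V(2,+0) = 6.460000; V(2,+1) = 23.894518; V(2,+2) = 47.078279
Backward induction: V(k, j) = exp(-r*dt) * [p_u * V(k+1, j+1) + p_m * V(k+1, j) + p_d * V(k+1, j-1)]
  V(1,-1) = exp(-r*dt) * [p_u*6.460000 + p_m*0.000000 + p_d*0.000000] = 1.054214
  V(1,+0) = exp(-r*dt) * [p_u*23.894518 + p_m*6.460000 + p_d*0.000000] = 8.151478
  V(1,+1) = exp(-r*dt) * [p_u*47.078279 + p_m*23.894518 + p_d*6.460000] = 24.482458
  V(0,+0) = exp(-r*dt) * [p_u*24.482458 + p_m*8.151478 + p_d*1.054214] = 9.535704

Answer: Price = V(0,0) = 9.5357


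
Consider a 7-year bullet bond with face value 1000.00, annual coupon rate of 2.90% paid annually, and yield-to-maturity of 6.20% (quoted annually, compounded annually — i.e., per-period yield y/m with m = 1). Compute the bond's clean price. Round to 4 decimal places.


Answer: Price = 817.0838

Derivation:
Coupon per period c = face * coupon_rate / m = 29.000000
Periods per year m = 1; per-period yield y/m = 0.062000
Number of cashflows N = 7
Cashflows (t years, CF_t, discount factor 1/(1+y/m)^(m*t), PV):
  t = 1.0000: CF_t = 29.000000, DF = 0.941620, PV = 27.306968
  t = 2.0000: CF_t = 29.000000, DF = 0.886647, PV = 25.712776
  t = 3.0000: CF_t = 29.000000, DF = 0.834885, PV = 24.211653
  t = 4.0000: CF_t = 29.000000, DF = 0.786144, PV = 22.798167
  t = 5.0000: CF_t = 29.000000, DF = 0.740248, PV = 21.467201
  t = 6.0000: CF_t = 29.000000, DF = 0.697032, PV = 20.213937
  t = 7.0000: CF_t = 1029.000000, DF = 0.656339, PV = 675.373098
Price P = sum_t PV_t = 817.083799


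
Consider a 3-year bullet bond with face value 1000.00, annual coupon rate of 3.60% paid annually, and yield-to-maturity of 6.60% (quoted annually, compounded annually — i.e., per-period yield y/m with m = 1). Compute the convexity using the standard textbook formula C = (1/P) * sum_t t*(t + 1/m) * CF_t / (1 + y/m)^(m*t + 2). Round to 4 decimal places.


Coupon per period c = face * coupon_rate / m = 36.000000
Periods per year m = 1; per-period yield y/m = 0.066000
Number of cashflows N = 3
Cashflows (t years, CF_t, discount factor 1/(1+y/m)^(m*t), PV):
  t = 1.0000: CF_t = 36.000000, DF = 0.938086, PV = 33.771107
  t = 2.0000: CF_t = 36.000000, DF = 0.880006, PV = 31.680213
  t = 3.0000: CF_t = 1036.000000, DF = 0.825521, PV = 855.240269
Price P = sum_t PV_t = 920.691589
Convexity numerator sum_t t*(t + 1/m) * CF_t / (1+y/m)^(m*t + 2):
  t = 1.0000: term = 59.437548
  t = 2.0000: term = 167.272648
  t = 3.0000: term = 9031.397929
Convexity = (1/P) * sum = 9258.108125 / 920.691589 = 10.055602

Answer: Convexity = 10.0556


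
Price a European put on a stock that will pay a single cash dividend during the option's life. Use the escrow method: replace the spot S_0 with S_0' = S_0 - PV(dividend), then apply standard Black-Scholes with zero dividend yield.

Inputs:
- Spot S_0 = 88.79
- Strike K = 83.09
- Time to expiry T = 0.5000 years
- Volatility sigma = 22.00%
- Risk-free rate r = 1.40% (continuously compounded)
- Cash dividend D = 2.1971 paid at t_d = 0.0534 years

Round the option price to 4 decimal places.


PV(D) = D * exp(-r * t_d) = 2.1971 * 0.99925268 = 2.19545806
S_0' = S_0 - PV(D) = 88.7900 - 2.19545806 = 86.59454194
d1 = (ln(S_0'/K) + (r + sigma^2/2)*T) / (sigma*sqrt(T)) = 0.38834581
d2 = d1 - sigma*sqrt(T) = 0.23278232
exp(-rT) = 0.99302444
N(-d1) = 0.34888007; N(-d2) = 0.40796522
P = K * exp(-rT) * N(-d2) - S_0' * N(-d1) = 83.0900 * 0.99302444 * 0.40796522 - 86.59454194 * 0.34888007 = 3.4503

Answer: Price = 3.4503


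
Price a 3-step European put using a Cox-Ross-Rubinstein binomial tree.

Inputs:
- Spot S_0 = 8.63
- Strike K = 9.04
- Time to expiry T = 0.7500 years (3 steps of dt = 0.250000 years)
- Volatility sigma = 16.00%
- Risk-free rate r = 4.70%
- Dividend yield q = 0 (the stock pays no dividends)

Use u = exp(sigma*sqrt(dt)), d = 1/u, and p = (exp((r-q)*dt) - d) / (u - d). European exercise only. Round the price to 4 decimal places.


Answer: Price = V(0,0) = 0.5359

Derivation:
dt = T/N = 0.250000
u = exp(sigma*sqrt(dt)) = 1.083287; d = 1/u = 0.923116
p = (exp((r-q)*dt) - d) / (u - d) = 0.553803
Discount per step: exp(-r*dt) = 0.988319
Stock lattice S(k, i) with i counting down-moves:
  k=0: S(0,0) = 8.6300
  k=1: S(1,0) = 9.3488; S(1,1) = 7.9665
  k=2: S(2,0) = 10.1274; S(2,1) = 8.6300; S(2,2) = 7.3540
  k=3: S(3,0) = 10.9709; S(3,1) = 9.3488; S(3,2) = 7.9665; S(3,3) = 6.7886
Terminal payoffs V(N, i) = max(K - S_T, 0):
  V(3,0) = 0.000000; V(3,1) = 0.000000; V(3,2) = 1.073506; V(3,3) = 2.251402
Backward induction: V(k, i) = exp(-r*dt) * [p * V(k+1, i) + (1-p) * V(k+1, i+1)].
  V(2,0) = exp(-r*dt) * [p*0.000000 + (1-p)*0.000000] = 0.000000
  V(2,1) = exp(-r*dt) * [p*0.000000 + (1-p)*1.073506] = 0.473400
  V(2,2) = exp(-r*dt) * [p*1.073506 + (1-p)*2.251402] = 1.580401
  V(1,0) = exp(-r*dt) * [p*0.000000 + (1-p)*0.473400] = 0.208763
  V(1,1) = exp(-r*dt) * [p*0.473400 + (1-p)*1.580401] = 0.956041
  V(0,0) = exp(-r*dt) * [p*0.208763 + (1-p)*0.956041] = 0.535863


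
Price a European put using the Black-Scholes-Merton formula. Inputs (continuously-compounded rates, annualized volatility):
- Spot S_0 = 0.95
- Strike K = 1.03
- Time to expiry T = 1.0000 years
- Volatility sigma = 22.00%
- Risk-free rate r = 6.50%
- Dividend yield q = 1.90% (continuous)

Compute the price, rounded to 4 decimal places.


d1 = (ln(S/K) + (r - q + 0.5*sigma^2) * T) / (sigma * sqrt(T)) = -0.04841862
d2 = d1 - sigma * sqrt(T) = -0.26841862
exp(-rT) = 0.93706746; exp(-qT) = 0.98117936
P = K * exp(-rT) * N(-d2) - S_0 * exp(-qT) * N(-d1)
N(-d1) = 0.51930869; N(-d2) = 0.60581145
P = 1.0300 * 0.93706746 * 0.60581145 - 0.9500 * 0.98117936 * 0.51930869 = 0.1007

Answer: Price = 0.1007


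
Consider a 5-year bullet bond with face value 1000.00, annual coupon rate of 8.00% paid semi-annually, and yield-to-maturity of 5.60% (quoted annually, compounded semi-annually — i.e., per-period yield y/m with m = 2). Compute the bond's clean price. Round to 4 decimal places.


Answer: Price = 1103.4152

Derivation:
Coupon per period c = face * coupon_rate / m = 40.000000
Periods per year m = 2; per-period yield y/m = 0.028000
Number of cashflows N = 10
Cashflows (t years, CF_t, discount factor 1/(1+y/m)^(m*t), PV):
  t = 0.5000: CF_t = 40.000000, DF = 0.972763, PV = 38.910506
  t = 1.0000: CF_t = 40.000000, DF = 0.946267, PV = 37.850687
  t = 1.5000: CF_t = 40.000000, DF = 0.920493, PV = 36.819734
  t = 2.0000: CF_t = 40.000000, DF = 0.895422, PV = 35.816862
  t = 2.5000: CF_t = 40.000000, DF = 0.871033, PV = 34.841305
  t = 3.0000: CF_t = 40.000000, DF = 0.847308, PV = 33.892320
  t = 3.5000: CF_t = 40.000000, DF = 0.824230, PV = 32.969183
  t = 4.0000: CF_t = 40.000000, DF = 0.801780, PV = 32.071190
  t = 4.5000: CF_t = 40.000000, DF = 0.779941, PV = 31.197656
  t = 5.0000: CF_t = 1040.000000, DF = 0.758698, PV = 789.045764
Price P = sum_t PV_t = 1103.415207


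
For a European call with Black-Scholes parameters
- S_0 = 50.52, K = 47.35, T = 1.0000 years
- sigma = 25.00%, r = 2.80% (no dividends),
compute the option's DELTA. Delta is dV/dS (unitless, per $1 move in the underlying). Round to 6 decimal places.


d1 = 0.4962099114; d2 = 0.2462099114
phi(d1) = 0.3527306053; exp(-qT) = 1.0000000000; exp(-rT) = 0.9723883668
N(d1) = 0.6901268406
Delta = exp(-qT) * N(d1) = 1.0000000000 * 0.6901268406 = 0.690127

Answer: Delta = 0.690127


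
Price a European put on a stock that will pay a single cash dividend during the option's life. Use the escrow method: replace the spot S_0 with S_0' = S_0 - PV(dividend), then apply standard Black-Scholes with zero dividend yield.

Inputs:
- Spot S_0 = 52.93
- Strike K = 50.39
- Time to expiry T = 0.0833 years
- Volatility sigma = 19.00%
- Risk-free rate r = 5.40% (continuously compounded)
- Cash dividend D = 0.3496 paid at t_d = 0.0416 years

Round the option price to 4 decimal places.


PV(D) = D * exp(-r * t_d) = 0.3496 * 0.99775612 = 0.34881554
S_0' = S_0 - PV(D) = 52.9300 - 0.34881554 = 52.58118446
d1 = (ln(S_0'/K) + (r + sigma^2/2)*T) / (sigma*sqrt(T)) = 0.88566293
d2 = d1 - sigma*sqrt(T) = 0.83082563
exp(-rT) = 0.99551190
N(-d1) = 0.18789959; N(-d2) = 0.20303607
P = K * exp(-rT) * N(-d2) - S_0' * N(-d1) = 50.3900 * 0.99551190 * 0.20303607 - 52.58118446 * 0.18789959 = 0.3051

Answer: Price = 0.3051


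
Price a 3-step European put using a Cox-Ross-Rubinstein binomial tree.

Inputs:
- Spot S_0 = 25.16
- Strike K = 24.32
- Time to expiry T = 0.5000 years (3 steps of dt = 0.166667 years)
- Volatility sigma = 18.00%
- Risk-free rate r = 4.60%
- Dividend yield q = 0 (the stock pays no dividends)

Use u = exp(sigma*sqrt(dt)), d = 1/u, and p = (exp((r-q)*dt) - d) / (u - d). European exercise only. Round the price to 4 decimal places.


Answer: Price = V(0,0) = 0.7298

Derivation:
dt = T/N = 0.166667
u = exp(sigma*sqrt(dt)) = 1.076252; d = 1/u = 0.929150
p = (exp((r-q)*dt) - d) / (u - d) = 0.533956
Discount per step: exp(-r*dt) = 0.992363
Stock lattice S(k, i) with i counting down-moves:
  k=0: S(0,0) = 25.1600
  k=1: S(1,0) = 27.0785; S(1,1) = 23.3774
  k=2: S(2,0) = 29.1433; S(2,1) = 25.1600; S(2,2) = 21.7211
  k=3: S(3,0) = 31.3655; S(3,1) = 27.0785; S(3,2) = 23.3774; S(3,3) = 20.1822
Terminal payoffs V(N, i) = max(K - S_T, 0):
  V(3,0) = 0.000000; V(3,1) = 0.000000; V(3,2) = 0.942577; V(3,3) = 4.137793
Backward induction: V(k, i) = exp(-r*dt) * [p * V(k+1, i) + (1-p) * V(k+1, i+1)].
  V(2,0) = exp(-r*dt) * [p*0.000000 + (1-p)*0.000000] = 0.000000
  V(2,1) = exp(-r*dt) * [p*0.000000 + (1-p)*0.942577] = 0.435928
  V(2,2) = exp(-r*dt) * [p*0.942577 + (1-p)*4.137793] = 2.413118
  V(1,0) = exp(-r*dt) * [p*0.000000 + (1-p)*0.435928] = 0.201610
  V(1,1) = exp(-r*dt) * [p*0.435928 + (1-p)*2.413118] = 1.347020
  V(0,0) = exp(-r*dt) * [p*0.201610 + (1-p)*1.347020] = 0.729805


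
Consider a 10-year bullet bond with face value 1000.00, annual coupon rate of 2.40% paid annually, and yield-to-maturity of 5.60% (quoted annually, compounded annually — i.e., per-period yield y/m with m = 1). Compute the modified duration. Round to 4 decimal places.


Answer: Modified duration = 8.3598

Derivation:
Coupon per period c = face * coupon_rate / m = 24.000000
Periods per year m = 1; per-period yield y/m = 0.056000
Number of cashflows N = 10
Cashflows (t years, CF_t, discount factor 1/(1+y/m)^(m*t), PV):
  t = 1.0000: CF_t = 24.000000, DF = 0.946970, PV = 22.727273
  t = 2.0000: CF_t = 24.000000, DF = 0.896752, PV = 21.522039
  t = 3.0000: CF_t = 24.000000, DF = 0.849197, PV = 20.380718
  t = 4.0000: CF_t = 24.000000, DF = 0.804163, PV = 19.299923
  t = 5.0000: CF_t = 24.000000, DF = 0.761518, PV = 18.276442
  t = 6.0000: CF_t = 24.000000, DF = 0.721135, PV = 17.307237
  t = 7.0000: CF_t = 24.000000, DF = 0.682893, PV = 16.389429
  t = 8.0000: CF_t = 24.000000, DF = 0.646679, PV = 15.520292
  t = 9.0000: CF_t = 24.000000, DF = 0.612385, PV = 14.697246
  t = 10.0000: CF_t = 1024.000000, DF = 0.579910, PV = 593.828141
Price P = sum_t PV_t = 759.948739
First compute Macaulay numerator sum_t t * PV_t:
  t * PV_t at t = 1.0000: 22.727273
  t * PV_t at t = 2.0000: 43.044077
  t * PV_t at t = 3.0000: 61.142155
  t * PV_t at t = 4.0000: 77.199691
  t * PV_t at t = 5.0000: 91.382210
  t * PV_t at t = 6.0000: 103.843420
  t * PV_t at t = 7.0000: 114.726001
  t * PV_t at t = 8.0000: 124.162338
  t * PV_t at t = 9.0000: 132.275218
  t * PV_t at t = 10.0000: 5938.281411
Macaulay duration D = 6708.783794 / 759.948739 = 8.827943
Modified duration = D / (1 + y/m) = 8.827943 / (1 + 0.056000) = 8.359794


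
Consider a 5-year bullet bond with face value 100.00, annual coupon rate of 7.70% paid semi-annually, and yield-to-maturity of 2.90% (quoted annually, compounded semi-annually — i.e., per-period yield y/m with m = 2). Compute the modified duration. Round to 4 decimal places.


Answer: Modified duration = 4.2653

Derivation:
Coupon per period c = face * coupon_rate / m = 3.850000
Periods per year m = 2; per-period yield y/m = 0.014500
Number of cashflows N = 10
Cashflows (t years, CF_t, discount factor 1/(1+y/m)^(m*t), PV):
  t = 0.5000: CF_t = 3.850000, DF = 0.985707, PV = 3.794973
  t = 1.0000: CF_t = 3.850000, DF = 0.971619, PV = 3.740732
  t = 1.5000: CF_t = 3.850000, DF = 0.957732, PV = 3.687267
  t = 2.0000: CF_t = 3.850000, DF = 0.944043, PV = 3.634566
  t = 2.5000: CF_t = 3.850000, DF = 0.930550, PV = 3.582618
  t = 3.0000: CF_t = 3.850000, DF = 0.917250, PV = 3.531412
  t = 3.5000: CF_t = 3.850000, DF = 0.904140, PV = 3.480939
  t = 4.0000: CF_t = 3.850000, DF = 0.891217, PV = 3.431186
  t = 4.5000: CF_t = 3.850000, DF = 0.878479, PV = 3.382145
  t = 5.0000: CF_t = 103.850000, DF = 0.865923, PV = 89.926147
Price P = sum_t PV_t = 122.191986
First compute Macaulay numerator sum_t t * PV_t:
  t * PV_t at t = 0.5000: 1.897486
  t * PV_t at t = 1.0000: 3.740732
  t * PV_t at t = 1.5000: 5.530900
  t * PV_t at t = 2.0000: 7.269131
  t * PV_t at t = 2.5000: 8.956544
  t * PV_t at t = 3.0000: 10.594237
  t * PV_t at t = 3.5000: 12.183285
  t * PV_t at t = 4.0000: 13.724746
  t * PV_t at t = 4.5000: 15.219654
  t * PV_t at t = 5.0000: 449.630736
Macaulay duration D = 528.747453 / 122.191986 = 4.327186
Modified duration = D / (1 + y/m) = 4.327186 / (1 + 0.014500) = 4.265339


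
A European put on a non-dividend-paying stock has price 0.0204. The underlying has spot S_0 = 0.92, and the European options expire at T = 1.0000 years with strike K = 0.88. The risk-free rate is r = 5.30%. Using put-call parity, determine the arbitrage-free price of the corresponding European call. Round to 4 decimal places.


Answer: Call price = 0.1058

Derivation:
Put-call parity: C - P = S_0 * exp(-qT) - K * exp(-rT).
S_0 * exp(-qT) = 0.9200 * 1.00000000 = 0.92000000
K * exp(-rT) = 0.8800 * 0.94838001 = 0.83457441
C = P + S*exp(-qT) - K*exp(-rT)
C = 0.0204 + 0.92000000 - 0.83457441 = 0.1058


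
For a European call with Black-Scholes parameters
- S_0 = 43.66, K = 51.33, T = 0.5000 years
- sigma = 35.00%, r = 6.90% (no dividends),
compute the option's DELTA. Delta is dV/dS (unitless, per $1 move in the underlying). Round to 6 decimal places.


Answer: Delta = 0.347973

Derivation:
d1 = -0.3907998381; d2 = -0.6382872115
phi(d1) = 0.3696122522; exp(-qT) = 1.0000000000; exp(-rT) = 0.9660883397
N(d1) = 0.3479725973
Delta = exp(-qT) * N(d1) = 1.0000000000 * 0.3479725973 = 0.347973


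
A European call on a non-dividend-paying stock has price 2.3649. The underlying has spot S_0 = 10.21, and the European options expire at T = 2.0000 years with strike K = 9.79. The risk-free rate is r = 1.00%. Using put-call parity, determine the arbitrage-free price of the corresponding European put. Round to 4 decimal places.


Put-call parity: C - P = S_0 * exp(-qT) - K * exp(-rT).
S_0 * exp(-qT) = 10.2100 * 1.00000000 = 10.21000000
K * exp(-rT) = 9.7900 * 0.98019867 = 9.59614501
P = C - S*exp(-qT) + K*exp(-rT)
P = 2.3649 - 10.21000000 + 9.59614501 = 1.7510

Answer: Put price = 1.7510


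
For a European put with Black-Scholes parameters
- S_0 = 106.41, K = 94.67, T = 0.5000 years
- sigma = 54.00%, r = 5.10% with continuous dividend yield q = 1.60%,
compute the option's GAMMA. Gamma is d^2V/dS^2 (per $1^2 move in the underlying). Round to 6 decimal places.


d1 = 0.5429071515; d2 = 0.1610694896
phi(d1) = 0.3442756547; exp(-qT) = 0.9920319148; exp(-rT) = 0.9748223790
Gamma = exp(-qT) * phi(d1) / (S * sigma * sqrt(T)) = 0.9920319148 * 0.3442756547 / (106.4100 * 0.5400 * 0.7071067812) = 0.008406

Answer: Gamma = 0.008406


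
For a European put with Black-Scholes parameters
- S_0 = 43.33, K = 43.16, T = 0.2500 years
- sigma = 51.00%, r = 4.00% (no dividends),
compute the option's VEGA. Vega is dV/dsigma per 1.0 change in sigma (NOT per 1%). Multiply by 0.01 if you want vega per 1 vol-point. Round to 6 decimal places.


d1 = 0.1821317465; d2 = -0.0728682535
phi(d1) = 0.3923800005; exp(-qT) = 1.0000000000; exp(-rT) = 0.9900498337
Vega = S * exp(-qT) * phi(d1) * sqrt(T) = 43.3300 * 1.0000000000 * 0.3923800005 * 0.5000000000 = 8.500913

Answer: Vega = 8.500913


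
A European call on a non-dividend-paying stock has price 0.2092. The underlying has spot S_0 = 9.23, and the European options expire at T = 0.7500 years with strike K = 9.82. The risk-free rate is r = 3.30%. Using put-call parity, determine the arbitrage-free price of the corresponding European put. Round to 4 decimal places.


Put-call parity: C - P = S_0 * exp(-qT) - K * exp(-rT).
S_0 * exp(-qT) = 9.2300 * 1.00000000 = 9.23000000
K * exp(-rT) = 9.8200 * 0.97555377 = 9.57993802
P = C - S*exp(-qT) + K*exp(-rT)
P = 0.2092 - 9.23000000 + 9.57993802 = 0.5591

Answer: Put price = 0.5591


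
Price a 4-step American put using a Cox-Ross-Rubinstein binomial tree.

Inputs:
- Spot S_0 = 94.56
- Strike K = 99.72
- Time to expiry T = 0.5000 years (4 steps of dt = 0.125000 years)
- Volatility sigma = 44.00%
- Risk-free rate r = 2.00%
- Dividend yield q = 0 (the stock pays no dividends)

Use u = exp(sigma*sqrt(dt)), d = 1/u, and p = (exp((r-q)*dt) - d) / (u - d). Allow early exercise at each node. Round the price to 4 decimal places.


Answer: Price = V(0,0) = 14.4142

Derivation:
dt = T/N = 0.125000
u = exp(sigma*sqrt(dt)) = 1.168316; d = 1/u = 0.855933
p = (exp((r-q)*dt) - d) / (u - d) = 0.469200
Discount per step: exp(-r*dt) = 0.997503
Stock lattice S(k, i) with i counting down-moves:
  k=0: S(0,0) = 94.5600
  k=1: S(1,0) = 110.4760; S(1,1) = 80.9370
  k=2: S(2,0) = 129.0709; S(2,1) = 94.5600; S(2,2) = 69.2766
  k=3: S(3,0) = 150.7956; S(3,1) = 110.4760; S(3,2) = 80.9370; S(3,3) = 59.2961
  k=4: S(4,0) = 176.1769; S(4,1) = 129.0709; S(4,2) = 94.5600; S(4,3) = 69.2766; S(4,4) = 50.7535
Terminal payoffs V(N, i) = max(K - S_T, 0):
  V(4,0) = 0.000000; V(4,1) = 0.000000; V(4,2) = 5.160000; V(4,3) = 30.443373; V(4,4) = 48.966500
Backward induction: V(k, i) = exp(-r*dt) * [p * V(k+1, i) + (1-p) * V(k+1, i+1)]; then take max(V_cont, immediate exercise) for American.
  V(3,0) = exp(-r*dt) * [p*0.000000 + (1-p)*0.000000] = 0.000000; exercise = 0.000000; V(3,0) = max -> 0.000000
  V(3,1) = exp(-r*dt) * [p*0.000000 + (1-p)*5.160000] = 2.732087; exercise = 0.000000; V(3,1) = max -> 2.732087
  V(3,2) = exp(-r*dt) * [p*5.160000 + (1-p)*30.443373] = 18.534012; exercise = 18.783001; V(3,2) = max -> 18.783001
  V(3,3) = exp(-r*dt) * [p*30.443373 + (1-p)*48.966500] = 40.174879; exercise = 40.423868; V(3,3) = max -> 40.423868
  V(2,0) = exp(-r*dt) * [p*0.000000 + (1-p)*2.732087] = 1.446570; exercise = 0.000000; V(2,0) = max -> 1.446570
  V(2,1) = exp(-r*dt) * [p*2.732087 + (1-p)*18.783001] = 11.223812; exercise = 5.160000; V(2,1) = max -> 11.223812
  V(2,2) = exp(-r*dt) * [p*18.783001 + (1-p)*40.423868] = 30.194385; exercise = 30.443373; V(2,2) = max -> 30.443373
  V(1,0) = exp(-r*dt) * [p*1.446570 + (1-p)*11.223812] = 6.619756; exercise = 0.000000; V(1,0) = max -> 6.619756
  V(1,1) = exp(-r*dt) * [p*11.223812 + (1-p)*30.443373] = 21.372051; exercise = 18.783001; V(1,1) = max -> 21.372051
  V(0,0) = exp(-r*dt) * [p*6.619756 + (1-p)*21.372051] = 14.414188; exercise = 5.160000; V(0,0) = max -> 14.414188


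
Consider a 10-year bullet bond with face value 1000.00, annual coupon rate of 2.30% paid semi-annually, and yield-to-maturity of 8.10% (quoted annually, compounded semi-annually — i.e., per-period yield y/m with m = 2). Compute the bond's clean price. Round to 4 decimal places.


Answer: Price = 607.6197

Derivation:
Coupon per period c = face * coupon_rate / m = 11.500000
Periods per year m = 2; per-period yield y/m = 0.040500
Number of cashflows N = 20
Cashflows (t years, CF_t, discount factor 1/(1+y/m)^(m*t), PV):
  t = 0.5000: CF_t = 11.500000, DF = 0.961076, PV = 11.052379
  t = 1.0000: CF_t = 11.500000, DF = 0.923668, PV = 10.622180
  t = 1.5000: CF_t = 11.500000, DF = 0.887715, PV = 10.208727
  t = 2.0000: CF_t = 11.500000, DF = 0.853162, PV = 9.811367
  t = 2.5000: CF_t = 11.500000, DF = 0.819954, PV = 9.429473
  t = 3.0000: CF_t = 11.500000, DF = 0.788039, PV = 9.062444
  t = 3.5000: CF_t = 11.500000, DF = 0.757365, PV = 8.709701
  t = 4.0000: CF_t = 11.500000, DF = 0.727886, PV = 8.370688
  t = 4.5000: CF_t = 11.500000, DF = 0.699554, PV = 8.044871
  t = 5.0000: CF_t = 11.500000, DF = 0.672325, PV = 7.731736
  t = 5.5000: CF_t = 11.500000, DF = 0.646156, PV = 7.430789
  t = 6.0000: CF_t = 11.500000, DF = 0.621005, PV = 7.141556
  t = 6.5000: CF_t = 11.500000, DF = 0.596833, PV = 6.863581
  t = 7.0000: CF_t = 11.500000, DF = 0.573602, PV = 6.596425
  t = 7.5000: CF_t = 11.500000, DF = 0.551276, PV = 6.339669
  t = 8.0000: CF_t = 11.500000, DF = 0.529818, PV = 6.092906
  t = 8.5000: CF_t = 11.500000, DF = 0.509196, PV = 5.855748
  t = 9.0000: CF_t = 11.500000, DF = 0.489376, PV = 5.627822
  t = 9.5000: CF_t = 11.500000, DF = 0.470328, PV = 5.408767
  t = 10.0000: CF_t = 1011.500000, DF = 0.452021, PV = 457.218923
Price P = sum_t PV_t = 607.619750


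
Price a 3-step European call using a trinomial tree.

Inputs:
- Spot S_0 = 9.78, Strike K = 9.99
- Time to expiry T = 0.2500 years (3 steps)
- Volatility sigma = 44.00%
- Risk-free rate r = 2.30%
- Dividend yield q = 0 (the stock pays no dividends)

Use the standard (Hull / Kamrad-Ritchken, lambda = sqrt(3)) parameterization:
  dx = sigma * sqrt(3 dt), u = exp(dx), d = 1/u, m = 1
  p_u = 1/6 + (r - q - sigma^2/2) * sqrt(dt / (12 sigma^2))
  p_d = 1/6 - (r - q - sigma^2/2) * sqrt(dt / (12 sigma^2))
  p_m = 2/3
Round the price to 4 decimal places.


Answer: Price = V(0,0) = 0.7447

Derivation:
dt = T/N = 0.083333; dx = sigma*sqrt(3*dt) = 0.220000
u = exp(dx) = 1.246077; d = 1/u = 0.802519
p_u = 0.152689, p_m = 0.666667, p_d = 0.180644
Discount per step: exp(-r*dt) = 0.998085
Stock lattice S(k, j) with j the centered position index:
  k=0: S(0,+0) = 9.7800
  k=1: S(1,-1) = 7.8486; S(1,+0) = 9.7800; S(1,+1) = 12.1866
  k=2: S(2,-2) = 6.2987; S(2,-1) = 7.8486; S(2,+0) = 9.7800; S(2,+1) = 12.1866; S(2,+2) = 15.1855
  k=3: S(3,-3) = 5.0548; S(3,-2) = 6.2987; S(3,-1) = 7.8486; S(3,+0) = 9.7800; S(3,+1) = 12.1866; S(3,+2) = 15.1855; S(3,+3) = 18.9223
Terminal payoffs V(N, j) = max(S_T - K, 0):
  V(3,-3) = 0.000000; V(3,-2) = 0.000000; V(3,-1) = 0.000000; V(3,+0) = 0.000000; V(3,+1) = 2.196630; V(3,+2) = 5.195477; V(3,+3) = 8.932269
Backward induction: V(k, j) = exp(-r*dt) * [p_u * V(k+1, j+1) + p_m * V(k+1, j) + p_d * V(k+1, j-1)]
  V(2,-2) = exp(-r*dt) * [p_u*0.000000 + p_m*0.000000 + p_d*0.000000] = 0.000000
  V(2,-1) = exp(-r*dt) * [p_u*0.000000 + p_m*0.000000 + p_d*0.000000] = 0.000000
  V(2,+0) = exp(-r*dt) * [p_u*2.196630 + p_m*0.000000 + p_d*0.000000] = 0.334760
  V(2,+1) = exp(-r*dt) * [p_u*5.195477 + p_m*2.196630 + p_d*0.000000] = 2.253391
  V(2,+2) = exp(-r*dt) * [p_u*8.932269 + p_m*5.195477 + p_d*2.196630] = 5.214318
  V(1,-1) = exp(-r*dt) * [p_u*0.334760 + p_m*0.000000 + p_d*0.000000] = 0.051016
  V(1,+0) = exp(-r*dt) * [p_u*2.253391 + p_m*0.334760 + p_d*0.000000] = 0.566156
  V(1,+1) = exp(-r*dt) * [p_u*5.214318 + p_m*2.253391 + p_d*0.334760] = 2.354387
  V(0,+0) = exp(-r*dt) * [p_u*2.354387 + p_m*0.566156 + p_d*0.051016] = 0.744714


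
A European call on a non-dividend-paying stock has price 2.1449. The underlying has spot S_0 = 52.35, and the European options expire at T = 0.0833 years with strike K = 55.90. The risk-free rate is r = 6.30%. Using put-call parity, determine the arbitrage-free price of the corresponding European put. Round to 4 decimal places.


Put-call parity: C - P = S_0 * exp(-qT) - K * exp(-rT).
S_0 * exp(-qT) = 52.3500 * 1.00000000 = 52.35000000
K * exp(-rT) = 55.9000 * 0.99476585 = 55.60741080
P = C - S*exp(-qT) + K*exp(-rT)
P = 2.1449 - 52.35000000 + 55.60741080 = 5.4023

Answer: Put price = 5.4023


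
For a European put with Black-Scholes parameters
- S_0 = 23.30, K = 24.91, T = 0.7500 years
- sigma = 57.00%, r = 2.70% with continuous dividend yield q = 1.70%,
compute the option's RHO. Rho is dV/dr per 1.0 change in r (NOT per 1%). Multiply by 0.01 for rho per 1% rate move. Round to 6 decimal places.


d1 = 0.1266555190; d2 = -0.3669789611
phi(d1) = 0.3957552385; exp(-qT) = 0.9873309369; exp(-rT) = 0.9799536543
N(-d2) = 0.6431826443
Rho = -K*T*exp(-rT)*N(-d2) = -24.9100 * 0.7500 * 0.9799536543 * 0.6431826443 = -11.775378

Answer: Rho = -11.775378


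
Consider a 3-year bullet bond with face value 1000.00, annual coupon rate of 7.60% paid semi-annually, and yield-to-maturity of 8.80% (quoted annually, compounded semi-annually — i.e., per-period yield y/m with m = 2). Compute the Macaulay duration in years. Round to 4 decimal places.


Coupon per period c = face * coupon_rate / m = 38.000000
Periods per year m = 2; per-period yield y/m = 0.044000
Number of cashflows N = 6
Cashflows (t years, CF_t, discount factor 1/(1+y/m)^(m*t), PV):
  t = 0.5000: CF_t = 38.000000, DF = 0.957854, PV = 36.398467
  t = 1.0000: CF_t = 38.000000, DF = 0.917485, PV = 34.864432
  t = 1.5000: CF_t = 38.000000, DF = 0.878817, PV = 33.395050
  t = 2.0000: CF_t = 38.000000, DF = 0.841779, PV = 31.987596
  t = 2.5000: CF_t = 38.000000, DF = 0.806302, PV = 30.639460
  t = 3.0000: CF_t = 1038.000000, DF = 0.772320, PV = 801.667655
Price P = sum_t PV_t = 968.952661
Macaulay numerator sum_t t * PV_t:
  t * PV_t at t = 0.5000: 18.199234
  t * PV_t at t = 1.0000: 34.864432
  t * PV_t at t = 1.5000: 50.092575
  t * PV_t at t = 2.0000: 63.975192
  t * PV_t at t = 2.5000: 76.598649
  t * PV_t at t = 3.0000: 2405.002966
Macaulay duration D = (sum_t t * PV_t) / P = 2648.733048 / 968.952661 = 2.733604

Answer: Macaulay duration = 2.7336 years


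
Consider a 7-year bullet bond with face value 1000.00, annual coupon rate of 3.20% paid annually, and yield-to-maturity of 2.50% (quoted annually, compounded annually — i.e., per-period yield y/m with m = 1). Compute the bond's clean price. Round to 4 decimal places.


Answer: Price = 1044.4457

Derivation:
Coupon per period c = face * coupon_rate / m = 32.000000
Periods per year m = 1; per-period yield y/m = 0.025000
Number of cashflows N = 7
Cashflows (t years, CF_t, discount factor 1/(1+y/m)^(m*t), PV):
  t = 1.0000: CF_t = 32.000000, DF = 0.975610, PV = 31.219512
  t = 2.0000: CF_t = 32.000000, DF = 0.951814, PV = 30.458061
  t = 3.0000: CF_t = 32.000000, DF = 0.928599, PV = 29.715181
  t = 4.0000: CF_t = 32.000000, DF = 0.905951, PV = 28.990421
  t = 5.0000: CF_t = 32.000000, DF = 0.883854, PV = 28.283337
  t = 6.0000: CF_t = 32.000000, DF = 0.862297, PV = 27.593500
  t = 7.0000: CF_t = 1032.000000, DF = 0.841265, PV = 868.185723
Price P = sum_t PV_t = 1044.445734


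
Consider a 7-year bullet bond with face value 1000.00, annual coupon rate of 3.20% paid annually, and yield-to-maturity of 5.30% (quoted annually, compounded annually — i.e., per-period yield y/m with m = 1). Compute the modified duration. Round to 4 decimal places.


Answer: Modified duration = 6.0138

Derivation:
Coupon per period c = face * coupon_rate / m = 32.000000
Periods per year m = 1; per-period yield y/m = 0.053000
Number of cashflows N = 7
Cashflows (t years, CF_t, discount factor 1/(1+y/m)^(m*t), PV):
  t = 1.0000: CF_t = 32.000000, DF = 0.949668, PV = 30.389364
  t = 2.0000: CF_t = 32.000000, DF = 0.901869, PV = 28.859795
  t = 3.0000: CF_t = 32.000000, DF = 0.856475, PV = 27.407212
  t = 4.0000: CF_t = 32.000000, DF = 0.813367, PV = 26.027742
  t = 5.0000: CF_t = 32.000000, DF = 0.772428, PV = 24.717704
  t = 6.0000: CF_t = 32.000000, DF = 0.733550, PV = 23.473603
  t = 7.0000: CF_t = 1032.000000, DF = 0.696629, PV = 718.920883
Price P = sum_t PV_t = 879.796302
First compute Macaulay numerator sum_t t * PV_t:
  t * PV_t at t = 1.0000: 30.389364
  t * PV_t at t = 2.0000: 57.719589
  t * PV_t at t = 3.0000: 82.221637
  t * PV_t at t = 4.0000: 104.110968
  t * PV_t at t = 5.0000: 123.588519
  t * PV_t at t = 6.0000: 140.841617
  t * PV_t at t = 7.0000: 5032.446180
Macaulay duration D = 5571.317874 / 879.796302 = 6.332509
Modified duration = D / (1 + y/m) = 6.332509 / (1 + 0.053000) = 6.013779


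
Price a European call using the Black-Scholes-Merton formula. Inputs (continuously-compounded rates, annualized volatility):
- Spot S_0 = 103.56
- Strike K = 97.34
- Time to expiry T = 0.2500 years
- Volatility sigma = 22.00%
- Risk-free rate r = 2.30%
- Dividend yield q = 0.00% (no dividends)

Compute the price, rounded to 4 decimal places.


d1 = (ln(S/K) + (r - q + 0.5*sigma^2) * T) / (sigma * sqrt(T)) = 0.67037410
d2 = d1 - sigma * sqrt(T) = 0.56037410
exp(-rT) = 0.99426650; exp(-qT) = 1.00000000
C = S_0 * exp(-qT) * N(d1) - K * exp(-rT) * N(d2)
N(d1) = 0.74869033; N(d2) = 0.71238785
C = 103.5600 * 1.00000000 * 0.74869033 - 97.3400 * 0.99426650 * 0.71238785 = 8.5881

Answer: Price = 8.5881


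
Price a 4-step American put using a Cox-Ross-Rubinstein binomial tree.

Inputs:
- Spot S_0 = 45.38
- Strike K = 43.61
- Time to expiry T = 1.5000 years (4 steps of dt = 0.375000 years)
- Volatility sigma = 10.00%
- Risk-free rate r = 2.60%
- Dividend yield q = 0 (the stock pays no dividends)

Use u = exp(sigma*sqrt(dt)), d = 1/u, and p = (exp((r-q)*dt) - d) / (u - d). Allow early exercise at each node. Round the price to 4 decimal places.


dt = T/N = 0.375000
u = exp(sigma*sqrt(dt)) = 1.063151; d = 1/u = 0.940600
p = (exp((r-q)*dt) - d) / (u - d) = 0.564643
Discount per step: exp(-r*dt) = 0.990297
Stock lattice S(k, i) with i counting down-moves:
  k=0: S(0,0) = 45.3800
  k=1: S(1,0) = 48.2458; S(1,1) = 42.6844
  k=2: S(2,0) = 51.2926; S(2,1) = 45.3800; S(2,2) = 40.1490
  k=3: S(3,0) = 54.5318; S(3,1) = 48.2458; S(3,2) = 42.6844; S(3,3) = 37.7641
  k=4: S(4,0) = 57.9755; S(4,1) = 51.2926; S(4,2) = 45.3800; S(4,3) = 40.1490; S(4,4) = 35.5209
Terminal payoffs V(N, i) = max(K - S_T, 0):
  V(4,0) = 0.000000; V(4,1) = 0.000000; V(4,2) = 0.000000; V(4,3) = 3.461022; V(4,4) = 8.089056
Backward induction: V(k, i) = exp(-r*dt) * [p * V(k+1, i) + (1-p) * V(k+1, i+1)]; then take max(V_cont, immediate exercise) for American.
  V(3,0) = exp(-r*dt) * [p*0.000000 + (1-p)*0.000000] = 0.000000; exercise = 0.000000; V(3,0) = max -> 0.000000
  V(3,1) = exp(-r*dt) * [p*0.000000 + (1-p)*0.000000] = 0.000000; exercise = 0.000000; V(3,1) = max -> 0.000000
  V(3,2) = exp(-r*dt) * [p*0.000000 + (1-p)*3.461022] = 1.492159; exercise = 0.925569; V(3,2) = max -> 1.492159
  V(3,3) = exp(-r*dt) * [p*3.461022 + (1-p)*8.089056] = 5.422737; exercise = 5.845869; V(3,3) = max -> 5.845869
  V(2,0) = exp(-r*dt) * [p*0.000000 + (1-p)*0.000000] = 0.000000; exercise = 0.000000; V(2,0) = max -> 0.000000
  V(2,1) = exp(-r*dt) * [p*0.000000 + (1-p)*1.492159] = 0.643319; exercise = 0.000000; V(2,1) = max -> 0.643319
  V(2,2) = exp(-r*dt) * [p*1.492159 + (1-p)*5.845869] = 3.354708; exercise = 3.461022; V(2,2) = max -> 3.461022
  V(1,0) = exp(-r*dt) * [p*0.000000 + (1-p)*0.643319] = 0.277356; exercise = 0.000000; V(1,0) = max -> 0.277356
  V(1,1) = exp(-r*dt) * [p*0.643319 + (1-p)*3.461022] = 1.851880; exercise = 0.925569; V(1,1) = max -> 1.851880
  V(0,0) = exp(-r*dt) * [p*0.277356 + (1-p)*1.851880] = 0.953494; exercise = 0.000000; V(0,0) = max -> 0.953494

Answer: Price = V(0,0) = 0.9535
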